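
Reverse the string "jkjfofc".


Input: jkjfofc
Reading characters right to left:
  Position 6: 'c'
  Position 5: 'f'
  Position 4: 'o'
  Position 3: 'f'
  Position 2: 'j'
  Position 1: 'k'
  Position 0: 'j'
Reversed: cfofjkj

cfofjkj


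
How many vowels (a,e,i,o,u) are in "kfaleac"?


Input: kfaleac
Checking each character:
  'k' at position 0: consonant
  'f' at position 1: consonant
  'a' at position 2: vowel (running total: 1)
  'l' at position 3: consonant
  'e' at position 4: vowel (running total: 2)
  'a' at position 5: vowel (running total: 3)
  'c' at position 6: consonant
Total vowels: 3

3


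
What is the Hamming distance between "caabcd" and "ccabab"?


Comparing "caabcd" and "ccabab" position by position:
  Position 0: 'c' vs 'c' => same
  Position 1: 'a' vs 'c' => differ
  Position 2: 'a' vs 'a' => same
  Position 3: 'b' vs 'b' => same
  Position 4: 'c' vs 'a' => differ
  Position 5: 'd' vs 'b' => differ
Total differences (Hamming distance): 3

3


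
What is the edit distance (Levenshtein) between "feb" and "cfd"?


Computing edit distance: "feb" -> "cfd"
DP table:
           c    f    d
      0    1    2    3
  f   1    1    1    2
  e   2    2    2    2
  b   3    3    3    3
Edit distance = dp[3][3] = 3

3


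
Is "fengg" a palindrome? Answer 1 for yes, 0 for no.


Input: fengg
Reversed: ggnef
  Compare pos 0 ('f') with pos 4 ('g'): MISMATCH
  Compare pos 1 ('e') with pos 3 ('g'): MISMATCH
Result: not a palindrome

0


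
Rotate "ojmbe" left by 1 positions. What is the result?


Input: "ojmbe", rotate left by 1
First 1 characters: "o"
Remaining characters: "jmbe"
Concatenate remaining + first: "jmbe" + "o" = "jmbeo"

jmbeo


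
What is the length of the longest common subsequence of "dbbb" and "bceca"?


LCS of "dbbb" and "bceca"
DP table:
           b    c    e    c    a
      0    0    0    0    0    0
  d   0    0    0    0    0    0
  b   0    1    1    1    1    1
  b   0    1    1    1    1    1
  b   0    1    1    1    1    1
LCS length = dp[4][5] = 1

1


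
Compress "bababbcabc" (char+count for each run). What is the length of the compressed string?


Input: bababbcabc
Runs:
  'b' x 1 => "b1"
  'a' x 1 => "a1"
  'b' x 1 => "b1"
  'a' x 1 => "a1"
  'b' x 2 => "b2"
  'c' x 1 => "c1"
  'a' x 1 => "a1"
  'b' x 1 => "b1"
  'c' x 1 => "c1"
Compressed: "b1a1b1a1b2c1a1b1c1"
Compressed length: 18

18


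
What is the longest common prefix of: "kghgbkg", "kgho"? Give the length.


Words: kghgbkg, kgho
  Position 0: all 'k' => match
  Position 1: all 'g' => match
  Position 2: all 'h' => match
  Position 3: ('g', 'o') => mismatch, stop
LCP = "kgh" (length 3)

3


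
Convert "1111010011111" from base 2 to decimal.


Input: "1111010011111" in base 2
Positional expansion:
  Digit '1' (value 1) x 2^12 = 4096
  Digit '1' (value 1) x 2^11 = 2048
  Digit '1' (value 1) x 2^10 = 1024
  Digit '1' (value 1) x 2^9 = 512
  Digit '0' (value 0) x 2^8 = 0
  Digit '1' (value 1) x 2^7 = 128
  Digit '0' (value 0) x 2^6 = 0
  Digit '0' (value 0) x 2^5 = 0
  Digit '1' (value 1) x 2^4 = 16
  Digit '1' (value 1) x 2^3 = 8
  Digit '1' (value 1) x 2^2 = 4
  Digit '1' (value 1) x 2^1 = 2
  Digit '1' (value 1) x 2^0 = 1
Sum = 7839

7839


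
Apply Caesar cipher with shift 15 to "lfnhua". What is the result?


Caesar cipher: shift "lfnhua" by 15
  'l' (pos 11) + 15 = pos 0 = 'a'
  'f' (pos 5) + 15 = pos 20 = 'u'
  'n' (pos 13) + 15 = pos 2 = 'c'
  'h' (pos 7) + 15 = pos 22 = 'w'
  'u' (pos 20) + 15 = pos 9 = 'j'
  'a' (pos 0) + 15 = pos 15 = 'p'
Result: aucwjp

aucwjp


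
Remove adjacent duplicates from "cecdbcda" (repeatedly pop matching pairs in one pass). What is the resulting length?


Input: cecdbcda
Stack-based adjacent duplicate removal:
  Read 'c': push. Stack: c
  Read 'e': push. Stack: ce
  Read 'c': push. Stack: cec
  Read 'd': push. Stack: cecd
  Read 'b': push. Stack: cecdb
  Read 'c': push. Stack: cecdbc
  Read 'd': push. Stack: cecdbcd
  Read 'a': push. Stack: cecdbcda
Final stack: "cecdbcda" (length 8)

8


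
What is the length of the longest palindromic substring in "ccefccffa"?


Input: "ccefccffa"
Checking substrings for palindromes:
  [3:7] "fccf" (len 4) => palindrome
  [0:2] "cc" (len 2) => palindrome
  [4:6] "cc" (len 2) => palindrome
  [6:8] "ff" (len 2) => palindrome
Longest palindromic substring: "fccf" with length 4

4


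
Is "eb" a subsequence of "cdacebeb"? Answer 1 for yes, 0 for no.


Check if "eb" is a subsequence of "cdacebeb"
Greedy scan:
  Position 0 ('c'): no match needed
  Position 1 ('d'): no match needed
  Position 2 ('a'): no match needed
  Position 3 ('c'): no match needed
  Position 4 ('e'): matches sub[0] = 'e'
  Position 5 ('b'): matches sub[1] = 'b'
  Position 6 ('e'): no match needed
  Position 7 ('b'): no match needed
All 2 characters matched => is a subsequence

1


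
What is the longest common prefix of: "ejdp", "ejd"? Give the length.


Words: ejdp, ejd
  Position 0: all 'e' => match
  Position 1: all 'j' => match
  Position 2: all 'd' => match
LCP = "ejd" (length 3)

3


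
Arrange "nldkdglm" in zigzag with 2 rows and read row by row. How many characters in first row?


Zigzag "nldkdglm" into 2 rows:
Placing characters:
  'n' => row 0
  'l' => row 1
  'd' => row 0
  'k' => row 1
  'd' => row 0
  'g' => row 1
  'l' => row 0
  'm' => row 1
Rows:
  Row 0: "nddl"
  Row 1: "lkgm"
First row length: 4

4


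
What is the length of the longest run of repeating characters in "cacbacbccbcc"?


Input: "cacbacbccbcc"
Scanning for longest run:
  Position 1 ('a'): new char, reset run to 1
  Position 2 ('c'): new char, reset run to 1
  Position 3 ('b'): new char, reset run to 1
  Position 4 ('a'): new char, reset run to 1
  Position 5 ('c'): new char, reset run to 1
  Position 6 ('b'): new char, reset run to 1
  Position 7 ('c'): new char, reset run to 1
  Position 8 ('c'): continues run of 'c', length=2
  Position 9 ('b'): new char, reset run to 1
  Position 10 ('c'): new char, reset run to 1
  Position 11 ('c'): continues run of 'c', length=2
Longest run: 'c' with length 2

2


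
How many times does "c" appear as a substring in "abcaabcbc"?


Searching for "c" in "abcaabcbc"
Scanning each position:
  Position 0: "a" => no
  Position 1: "b" => no
  Position 2: "c" => MATCH
  Position 3: "a" => no
  Position 4: "a" => no
  Position 5: "b" => no
  Position 6: "c" => MATCH
  Position 7: "b" => no
  Position 8: "c" => MATCH
Total occurrences: 3

3


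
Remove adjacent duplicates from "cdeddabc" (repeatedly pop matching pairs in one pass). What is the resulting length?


Input: cdeddabc
Stack-based adjacent duplicate removal:
  Read 'c': push. Stack: c
  Read 'd': push. Stack: cd
  Read 'e': push. Stack: cde
  Read 'd': push. Stack: cded
  Read 'd': matches stack top 'd' => pop. Stack: cde
  Read 'a': push. Stack: cdea
  Read 'b': push. Stack: cdeab
  Read 'c': push. Stack: cdeabc
Final stack: "cdeabc" (length 6)

6


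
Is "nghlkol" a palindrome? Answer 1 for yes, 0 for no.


Input: nghlkol
Reversed: loklhgn
  Compare pos 0 ('n') with pos 6 ('l'): MISMATCH
  Compare pos 1 ('g') with pos 5 ('o'): MISMATCH
  Compare pos 2 ('h') with pos 4 ('k'): MISMATCH
Result: not a palindrome

0


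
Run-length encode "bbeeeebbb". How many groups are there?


Input: bbeeeebbb
Scanning for consecutive runs:
  Group 1: 'b' x 2 (positions 0-1)
  Group 2: 'e' x 4 (positions 2-5)
  Group 3: 'b' x 3 (positions 6-8)
Total groups: 3

3


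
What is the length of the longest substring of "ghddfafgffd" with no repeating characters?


Input: "ghddfafgffd"
Sliding window (track last position of each char):
  Position 0 ('g'): window [0,0] length 1 -- new best
  Position 1 ('h'): window [0,1] length 2 -- new best
  Position 2 ('d'): window [0,2] length 3 -- new best
  Position 3 ('d'): repeat (last at 2), move window start to 3
  Position 3 ('d'): window [3,3] length 1
  Position 4 ('f'): window [3,4] length 2
  Position 5 ('a'): window [3,5] length 3
  Position 6 ('f'): repeat (last at 4), move window start to 5
  Position 6 ('f'): window [5,6] length 2
  Position 7 ('g'): window [5,7] length 3
  Position 8 ('f'): repeat (last at 6), move window start to 7
  Position 8 ('f'): window [7,8] length 2
  Position 9 ('f'): repeat (last at 8), move window start to 9
  Position 9 ('f'): window [9,9] length 1
  Position 10 ('d'): window [9,10] length 2
Longest substring with no repeats: "ghd" with length 3

3


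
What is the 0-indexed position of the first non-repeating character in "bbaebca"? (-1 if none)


Input: bbaebca
Character frequencies:
  'a': 2
  'b': 3
  'c': 1
  'e': 1
Scanning left to right for freq == 1:
  Position 0 ('b'): freq=3, skip
  Position 1 ('b'): freq=3, skip
  Position 2 ('a'): freq=2, skip
  Position 3 ('e'): unique! => answer = 3

3


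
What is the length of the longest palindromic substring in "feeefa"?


Input: "feeefa"
Checking substrings for palindromes:
  [0:5] "feeef" (len 5) => palindrome
  [1:4] "eee" (len 3) => palindrome
  [1:3] "ee" (len 2) => palindrome
  [2:4] "ee" (len 2) => palindrome
Longest palindromic substring: "feeef" with length 5

5


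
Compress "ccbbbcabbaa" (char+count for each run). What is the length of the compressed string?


Input: ccbbbcabbaa
Runs:
  'c' x 2 => "c2"
  'b' x 3 => "b3"
  'c' x 1 => "c1"
  'a' x 1 => "a1"
  'b' x 2 => "b2"
  'a' x 2 => "a2"
Compressed: "c2b3c1a1b2a2"
Compressed length: 12

12


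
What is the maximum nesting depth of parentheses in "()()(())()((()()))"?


Input: "()()(())()((()()))"
Tracking depth:
  Position 0 '(': depth becomes 1
  Position 1 ')': depth becomes 0
  Position 2 '(': depth becomes 1
  Position 3 ')': depth becomes 0
  Position 4 '(': depth becomes 1
  Position 5 '(': depth becomes 2
  Position 6 ')': depth becomes 1
  Position 7 ')': depth becomes 0
  Position 8 '(': depth becomes 1
  Position 9 ')': depth becomes 0
  Position 10 '(': depth becomes 1
  Position 11 '(': depth becomes 2
  Position 12 '(': depth becomes 3
  Position 13 ')': depth becomes 2
  Position 14 '(': depth becomes 3
  Position 15 ')': depth becomes 2
  Position 16 ')': depth becomes 1
  Position 17 ')': depth becomes 0
Maximum depth reached: 3

3


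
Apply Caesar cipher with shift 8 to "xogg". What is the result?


Caesar cipher: shift "xogg" by 8
  'x' (pos 23) + 8 = pos 5 = 'f'
  'o' (pos 14) + 8 = pos 22 = 'w'
  'g' (pos 6) + 8 = pos 14 = 'o'
  'g' (pos 6) + 8 = pos 14 = 'o'
Result: fwoo

fwoo


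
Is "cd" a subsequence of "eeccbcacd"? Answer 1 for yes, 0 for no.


Check if "cd" is a subsequence of "eeccbcacd"
Greedy scan:
  Position 0 ('e'): no match needed
  Position 1 ('e'): no match needed
  Position 2 ('c'): matches sub[0] = 'c'
  Position 3 ('c'): no match needed
  Position 4 ('b'): no match needed
  Position 5 ('c'): no match needed
  Position 6 ('a'): no match needed
  Position 7 ('c'): no match needed
  Position 8 ('d'): matches sub[1] = 'd'
All 2 characters matched => is a subsequence

1


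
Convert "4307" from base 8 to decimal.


Input: "4307" in base 8
Positional expansion:
  Digit '4' (value 4) x 8^3 = 2048
  Digit '3' (value 3) x 8^2 = 192
  Digit '0' (value 0) x 8^1 = 0
  Digit '7' (value 7) x 8^0 = 7
Sum = 2247

2247


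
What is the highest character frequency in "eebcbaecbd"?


Input: eebcbaecbd
Character counts:
  'a': 1
  'b': 3
  'c': 2
  'd': 1
  'e': 3
Maximum frequency: 3

3


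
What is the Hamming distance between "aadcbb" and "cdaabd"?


Comparing "aadcbb" and "cdaabd" position by position:
  Position 0: 'a' vs 'c' => differ
  Position 1: 'a' vs 'd' => differ
  Position 2: 'd' vs 'a' => differ
  Position 3: 'c' vs 'a' => differ
  Position 4: 'b' vs 'b' => same
  Position 5: 'b' vs 'd' => differ
Total differences (Hamming distance): 5

5


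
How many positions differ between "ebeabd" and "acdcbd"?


Comparing "ebeabd" and "acdcbd" position by position:
  Position 0: 'e' vs 'a' => DIFFER
  Position 1: 'b' vs 'c' => DIFFER
  Position 2: 'e' vs 'd' => DIFFER
  Position 3: 'a' vs 'c' => DIFFER
  Position 4: 'b' vs 'b' => same
  Position 5: 'd' vs 'd' => same
Positions that differ: 4

4


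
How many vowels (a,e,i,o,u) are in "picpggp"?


Input: picpggp
Checking each character:
  'p' at position 0: consonant
  'i' at position 1: vowel (running total: 1)
  'c' at position 2: consonant
  'p' at position 3: consonant
  'g' at position 4: consonant
  'g' at position 5: consonant
  'p' at position 6: consonant
Total vowels: 1

1


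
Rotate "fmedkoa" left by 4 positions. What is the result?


Input: "fmedkoa", rotate left by 4
First 4 characters: "fmed"
Remaining characters: "koa"
Concatenate remaining + first: "koa" + "fmed" = "koafmed"

koafmed


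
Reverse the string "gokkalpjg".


Input: gokkalpjg
Reading characters right to left:
  Position 8: 'g'
  Position 7: 'j'
  Position 6: 'p'
  Position 5: 'l'
  Position 4: 'a'
  Position 3: 'k'
  Position 2: 'k'
  Position 1: 'o'
  Position 0: 'g'
Reversed: gjplakkog

gjplakkog


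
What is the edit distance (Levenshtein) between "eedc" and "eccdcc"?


Computing edit distance: "eedc" -> "eccdcc"
DP table:
           e    c    c    d    c    c
      0    1    2    3    4    5    6
  e   1    0    1    2    3    4    5
  e   2    1    1    2    3    4    5
  d   3    2    2    2    2    3    4
  c   4    3    2    2    3    2    3
Edit distance = dp[4][6] = 3

3


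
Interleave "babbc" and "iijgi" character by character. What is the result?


Interleaving "babbc" and "iijgi":
  Position 0: 'b' from first, 'i' from second => "bi"
  Position 1: 'a' from first, 'i' from second => "ai"
  Position 2: 'b' from first, 'j' from second => "bj"
  Position 3: 'b' from first, 'g' from second => "bg"
  Position 4: 'c' from first, 'i' from second => "ci"
Result: biaibjbgci

biaibjbgci


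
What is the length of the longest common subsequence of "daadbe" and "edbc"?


LCS of "daadbe" and "edbc"
DP table:
           e    d    b    c
      0    0    0    0    0
  d   0    0    1    1    1
  a   0    0    1    1    1
  a   0    0    1    1    1
  d   0    0    1    1    1
  b   0    0    1    2    2
  e   0    1    1    2    2
LCS length = dp[6][4] = 2

2


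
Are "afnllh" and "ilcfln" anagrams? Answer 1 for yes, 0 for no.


Strings: "afnllh", "ilcfln"
Sorted first:  afhlln
Sorted second: cfilln
Differ at position 0: 'a' vs 'c' => not anagrams

0


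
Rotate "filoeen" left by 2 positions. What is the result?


Input: "filoeen", rotate left by 2
First 2 characters: "fi"
Remaining characters: "loeen"
Concatenate remaining + first: "loeen" + "fi" = "loeenfi"

loeenfi


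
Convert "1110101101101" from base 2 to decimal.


Input: "1110101101101" in base 2
Positional expansion:
  Digit '1' (value 1) x 2^12 = 4096
  Digit '1' (value 1) x 2^11 = 2048
  Digit '1' (value 1) x 2^10 = 1024
  Digit '0' (value 0) x 2^9 = 0
  Digit '1' (value 1) x 2^8 = 256
  Digit '0' (value 0) x 2^7 = 0
  Digit '1' (value 1) x 2^6 = 64
  Digit '1' (value 1) x 2^5 = 32
  Digit '0' (value 0) x 2^4 = 0
  Digit '1' (value 1) x 2^3 = 8
  Digit '1' (value 1) x 2^2 = 4
  Digit '0' (value 0) x 2^1 = 0
  Digit '1' (value 1) x 2^0 = 1
Sum = 7533

7533


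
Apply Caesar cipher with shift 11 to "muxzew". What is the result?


Caesar cipher: shift "muxzew" by 11
  'm' (pos 12) + 11 = pos 23 = 'x'
  'u' (pos 20) + 11 = pos 5 = 'f'
  'x' (pos 23) + 11 = pos 8 = 'i'
  'z' (pos 25) + 11 = pos 10 = 'k'
  'e' (pos 4) + 11 = pos 15 = 'p'
  'w' (pos 22) + 11 = pos 7 = 'h'
Result: xfikph

xfikph


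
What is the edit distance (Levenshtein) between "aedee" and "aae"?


Computing edit distance: "aedee" -> "aae"
DP table:
           a    a    e
      0    1    2    3
  a   1    0    1    2
  e   2    1    1    1
  d   3    2    2    2
  e   4    3    3    2
  e   5    4    4    3
Edit distance = dp[5][3] = 3

3


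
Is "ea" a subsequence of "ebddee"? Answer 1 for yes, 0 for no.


Check if "ea" is a subsequence of "ebddee"
Greedy scan:
  Position 0 ('e'): matches sub[0] = 'e'
  Position 1 ('b'): no match needed
  Position 2 ('d'): no match needed
  Position 3 ('d'): no match needed
  Position 4 ('e'): no match needed
  Position 5 ('e'): no match needed
Only matched 1/2 characters => not a subsequence

0


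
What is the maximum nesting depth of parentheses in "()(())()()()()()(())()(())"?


Input: "()(())()()()()()(())()(())"
Tracking depth:
  Position 0 '(': depth becomes 1
  Position 1 ')': depth becomes 0
  Position 2 '(': depth becomes 1
  Position 3 '(': depth becomes 2
  Position 4 ')': depth becomes 1
  Position 5 ')': depth becomes 0
  Position 6 '(': depth becomes 1
  Position 7 ')': depth becomes 0
  Position 8 '(': depth becomes 1
  Position 9 ')': depth becomes 0
  Position 10 '(': depth becomes 1
  Position 11 ')': depth becomes 0
  Position 12 '(': depth becomes 1
  Position 13 ')': depth becomes 0
  Position 14 '(': depth becomes 1
  Position 15 ')': depth becomes 0
  Position 16 '(': depth becomes 1
  Position 17 '(': depth becomes 2
  Position 18 ')': depth becomes 1
  Position 19 ')': depth becomes 0
  Position 20 '(': depth becomes 1
  Position 21 ')': depth becomes 0
  Position 22 '(': depth becomes 1
  Position 23 '(': depth becomes 2
  Position 24 ')': depth becomes 1
  Position 25 ')': depth becomes 0
Maximum depth reached: 2

2


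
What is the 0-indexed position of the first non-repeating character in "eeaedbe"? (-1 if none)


Input: eeaedbe
Character frequencies:
  'a': 1
  'b': 1
  'd': 1
  'e': 4
Scanning left to right for freq == 1:
  Position 0 ('e'): freq=4, skip
  Position 1 ('e'): freq=4, skip
  Position 2 ('a'): unique! => answer = 2

2


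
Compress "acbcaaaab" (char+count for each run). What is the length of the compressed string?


Input: acbcaaaab
Runs:
  'a' x 1 => "a1"
  'c' x 1 => "c1"
  'b' x 1 => "b1"
  'c' x 1 => "c1"
  'a' x 4 => "a4"
  'b' x 1 => "b1"
Compressed: "a1c1b1c1a4b1"
Compressed length: 12

12


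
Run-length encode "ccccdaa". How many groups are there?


Input: ccccdaa
Scanning for consecutive runs:
  Group 1: 'c' x 4 (positions 0-3)
  Group 2: 'd' x 1 (positions 4-4)
  Group 3: 'a' x 2 (positions 5-6)
Total groups: 3

3


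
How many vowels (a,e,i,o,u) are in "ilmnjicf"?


Input: ilmnjicf
Checking each character:
  'i' at position 0: vowel (running total: 1)
  'l' at position 1: consonant
  'm' at position 2: consonant
  'n' at position 3: consonant
  'j' at position 4: consonant
  'i' at position 5: vowel (running total: 2)
  'c' at position 6: consonant
  'f' at position 7: consonant
Total vowels: 2

2


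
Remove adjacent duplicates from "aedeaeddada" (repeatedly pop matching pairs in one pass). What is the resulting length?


Input: aedeaeddada
Stack-based adjacent duplicate removal:
  Read 'a': push. Stack: a
  Read 'e': push. Stack: ae
  Read 'd': push. Stack: aed
  Read 'e': push. Stack: aede
  Read 'a': push. Stack: aedea
  Read 'e': push. Stack: aedeae
  Read 'd': push. Stack: aedeaed
  Read 'd': matches stack top 'd' => pop. Stack: aedeae
  Read 'a': push. Stack: aedeaea
  Read 'd': push. Stack: aedeaead
  Read 'a': push. Stack: aedeaeada
Final stack: "aedeaeada" (length 9)

9


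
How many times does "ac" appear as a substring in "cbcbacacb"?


Searching for "ac" in "cbcbacacb"
Scanning each position:
  Position 0: "cb" => no
  Position 1: "bc" => no
  Position 2: "cb" => no
  Position 3: "ba" => no
  Position 4: "ac" => MATCH
  Position 5: "ca" => no
  Position 6: "ac" => MATCH
  Position 7: "cb" => no
Total occurrences: 2

2


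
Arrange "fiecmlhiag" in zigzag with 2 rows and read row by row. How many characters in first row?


Zigzag "fiecmlhiag" into 2 rows:
Placing characters:
  'f' => row 0
  'i' => row 1
  'e' => row 0
  'c' => row 1
  'm' => row 0
  'l' => row 1
  'h' => row 0
  'i' => row 1
  'a' => row 0
  'g' => row 1
Rows:
  Row 0: "femha"
  Row 1: "iclig"
First row length: 5

5


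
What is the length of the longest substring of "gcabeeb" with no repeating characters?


Input: "gcabeeb"
Sliding window (track last position of each char):
  Position 0 ('g'): window [0,0] length 1 -- new best
  Position 1 ('c'): window [0,1] length 2 -- new best
  Position 2 ('a'): window [0,2] length 3 -- new best
  Position 3 ('b'): window [0,3] length 4 -- new best
  Position 4 ('e'): window [0,4] length 5 -- new best
  Position 5 ('e'): repeat (last at 4), move window start to 5
  Position 5 ('e'): window [5,5] length 1
  Position 6 ('b'): window [5,6] length 2
Longest substring with no repeats: "gcabe" with length 5

5


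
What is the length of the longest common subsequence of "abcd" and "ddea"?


LCS of "abcd" and "ddea"
DP table:
           d    d    e    a
      0    0    0    0    0
  a   0    0    0    0    1
  b   0    0    0    0    1
  c   0    0    0    0    1
  d   0    1    1    1    1
LCS length = dp[4][4] = 1

1


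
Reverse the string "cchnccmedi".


Input: cchnccmedi
Reading characters right to left:
  Position 9: 'i'
  Position 8: 'd'
  Position 7: 'e'
  Position 6: 'm'
  Position 5: 'c'
  Position 4: 'c'
  Position 3: 'n'
  Position 2: 'h'
  Position 1: 'c'
  Position 0: 'c'
Reversed: idemccnhcc

idemccnhcc


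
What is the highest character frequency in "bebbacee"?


Input: bebbacee
Character counts:
  'a': 1
  'b': 3
  'c': 1
  'e': 3
Maximum frequency: 3

3


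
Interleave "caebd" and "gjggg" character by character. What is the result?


Interleaving "caebd" and "gjggg":
  Position 0: 'c' from first, 'g' from second => "cg"
  Position 1: 'a' from first, 'j' from second => "aj"
  Position 2: 'e' from first, 'g' from second => "eg"
  Position 3: 'b' from first, 'g' from second => "bg"
  Position 4: 'd' from first, 'g' from second => "dg"
Result: cgajegbgdg

cgajegbgdg


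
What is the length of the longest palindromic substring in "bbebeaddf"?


Input: "bbebeaddf"
Checking substrings for palindromes:
  [1:4] "beb" (len 3) => palindrome
  [2:5] "ebe" (len 3) => palindrome
  [0:2] "bb" (len 2) => palindrome
  [6:8] "dd" (len 2) => palindrome
Longest palindromic substring: "beb" with length 3

3


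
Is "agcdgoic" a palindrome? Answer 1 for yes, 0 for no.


Input: agcdgoic
Reversed: ciogdcga
  Compare pos 0 ('a') with pos 7 ('c'): MISMATCH
  Compare pos 1 ('g') with pos 6 ('i'): MISMATCH
  Compare pos 2 ('c') with pos 5 ('o'): MISMATCH
  Compare pos 3 ('d') with pos 4 ('g'): MISMATCH
Result: not a palindrome

0


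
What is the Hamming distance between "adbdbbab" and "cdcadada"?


Comparing "adbdbbab" and "cdcadada" position by position:
  Position 0: 'a' vs 'c' => differ
  Position 1: 'd' vs 'd' => same
  Position 2: 'b' vs 'c' => differ
  Position 3: 'd' vs 'a' => differ
  Position 4: 'b' vs 'd' => differ
  Position 5: 'b' vs 'a' => differ
  Position 6: 'a' vs 'd' => differ
  Position 7: 'b' vs 'a' => differ
Total differences (Hamming distance): 7

7


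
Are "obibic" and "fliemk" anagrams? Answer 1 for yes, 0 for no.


Strings: "obibic", "fliemk"
Sorted first:  bbciio
Sorted second: efiklm
Differ at position 0: 'b' vs 'e' => not anagrams

0


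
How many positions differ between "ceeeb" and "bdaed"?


Comparing "ceeeb" and "bdaed" position by position:
  Position 0: 'c' vs 'b' => DIFFER
  Position 1: 'e' vs 'd' => DIFFER
  Position 2: 'e' vs 'a' => DIFFER
  Position 3: 'e' vs 'e' => same
  Position 4: 'b' vs 'd' => DIFFER
Positions that differ: 4

4


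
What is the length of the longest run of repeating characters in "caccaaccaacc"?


Input: "caccaaccaacc"
Scanning for longest run:
  Position 1 ('a'): new char, reset run to 1
  Position 2 ('c'): new char, reset run to 1
  Position 3 ('c'): continues run of 'c', length=2
  Position 4 ('a'): new char, reset run to 1
  Position 5 ('a'): continues run of 'a', length=2
  Position 6 ('c'): new char, reset run to 1
  Position 7 ('c'): continues run of 'c', length=2
  Position 8 ('a'): new char, reset run to 1
  Position 9 ('a'): continues run of 'a', length=2
  Position 10 ('c'): new char, reset run to 1
  Position 11 ('c'): continues run of 'c', length=2
Longest run: 'c' with length 2

2


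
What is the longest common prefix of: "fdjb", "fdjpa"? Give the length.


Words: fdjb, fdjpa
  Position 0: all 'f' => match
  Position 1: all 'd' => match
  Position 2: all 'j' => match
  Position 3: ('b', 'p') => mismatch, stop
LCP = "fdj" (length 3)

3


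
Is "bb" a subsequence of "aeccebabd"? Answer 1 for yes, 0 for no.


Check if "bb" is a subsequence of "aeccebabd"
Greedy scan:
  Position 0 ('a'): no match needed
  Position 1 ('e'): no match needed
  Position 2 ('c'): no match needed
  Position 3 ('c'): no match needed
  Position 4 ('e'): no match needed
  Position 5 ('b'): matches sub[0] = 'b'
  Position 6 ('a'): no match needed
  Position 7 ('b'): matches sub[1] = 'b'
  Position 8 ('d'): no match needed
All 2 characters matched => is a subsequence

1


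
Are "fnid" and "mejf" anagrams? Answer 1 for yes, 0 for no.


Strings: "fnid", "mejf"
Sorted first:  dfin
Sorted second: efjm
Differ at position 0: 'd' vs 'e' => not anagrams

0


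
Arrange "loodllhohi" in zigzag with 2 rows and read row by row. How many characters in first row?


Zigzag "loodllhohi" into 2 rows:
Placing characters:
  'l' => row 0
  'o' => row 1
  'o' => row 0
  'd' => row 1
  'l' => row 0
  'l' => row 1
  'h' => row 0
  'o' => row 1
  'h' => row 0
  'i' => row 1
Rows:
  Row 0: "lolhh"
  Row 1: "odloi"
First row length: 5

5


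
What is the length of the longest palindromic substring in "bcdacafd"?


Input: "bcdacafd"
Checking substrings for palindromes:
  [3:6] "aca" (len 3) => palindrome
Longest palindromic substring: "aca" with length 3

3


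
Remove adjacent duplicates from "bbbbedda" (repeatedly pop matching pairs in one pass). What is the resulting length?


Input: bbbbedda
Stack-based adjacent duplicate removal:
  Read 'b': push. Stack: b
  Read 'b': matches stack top 'b' => pop. Stack: (empty)
  Read 'b': push. Stack: b
  Read 'b': matches stack top 'b' => pop. Stack: (empty)
  Read 'e': push. Stack: e
  Read 'd': push. Stack: ed
  Read 'd': matches stack top 'd' => pop. Stack: e
  Read 'a': push. Stack: ea
Final stack: "ea" (length 2)

2


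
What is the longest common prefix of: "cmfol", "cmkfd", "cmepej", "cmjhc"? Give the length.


Words: cmfol, cmkfd, cmepej, cmjhc
  Position 0: all 'c' => match
  Position 1: all 'm' => match
  Position 2: ('f', 'k', 'e', 'j') => mismatch, stop
LCP = "cm" (length 2)

2


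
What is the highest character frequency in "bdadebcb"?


Input: bdadebcb
Character counts:
  'a': 1
  'b': 3
  'c': 1
  'd': 2
  'e': 1
Maximum frequency: 3

3


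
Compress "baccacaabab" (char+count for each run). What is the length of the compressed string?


Input: baccacaabab
Runs:
  'b' x 1 => "b1"
  'a' x 1 => "a1"
  'c' x 2 => "c2"
  'a' x 1 => "a1"
  'c' x 1 => "c1"
  'a' x 2 => "a2"
  'b' x 1 => "b1"
  'a' x 1 => "a1"
  'b' x 1 => "b1"
Compressed: "b1a1c2a1c1a2b1a1b1"
Compressed length: 18

18


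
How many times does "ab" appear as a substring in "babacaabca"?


Searching for "ab" in "babacaabca"
Scanning each position:
  Position 0: "ba" => no
  Position 1: "ab" => MATCH
  Position 2: "ba" => no
  Position 3: "ac" => no
  Position 4: "ca" => no
  Position 5: "aa" => no
  Position 6: "ab" => MATCH
  Position 7: "bc" => no
  Position 8: "ca" => no
Total occurrences: 2

2


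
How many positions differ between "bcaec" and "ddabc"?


Comparing "bcaec" and "ddabc" position by position:
  Position 0: 'b' vs 'd' => DIFFER
  Position 1: 'c' vs 'd' => DIFFER
  Position 2: 'a' vs 'a' => same
  Position 3: 'e' vs 'b' => DIFFER
  Position 4: 'c' vs 'c' => same
Positions that differ: 3

3


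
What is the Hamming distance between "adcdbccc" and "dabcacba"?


Comparing "adcdbccc" and "dabcacba" position by position:
  Position 0: 'a' vs 'd' => differ
  Position 1: 'd' vs 'a' => differ
  Position 2: 'c' vs 'b' => differ
  Position 3: 'd' vs 'c' => differ
  Position 4: 'b' vs 'a' => differ
  Position 5: 'c' vs 'c' => same
  Position 6: 'c' vs 'b' => differ
  Position 7: 'c' vs 'a' => differ
Total differences (Hamming distance): 7

7


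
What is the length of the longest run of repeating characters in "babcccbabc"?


Input: "babcccbabc"
Scanning for longest run:
  Position 1 ('a'): new char, reset run to 1
  Position 2 ('b'): new char, reset run to 1
  Position 3 ('c'): new char, reset run to 1
  Position 4 ('c'): continues run of 'c', length=2
  Position 5 ('c'): continues run of 'c', length=3
  Position 6 ('b'): new char, reset run to 1
  Position 7 ('a'): new char, reset run to 1
  Position 8 ('b'): new char, reset run to 1
  Position 9 ('c'): new char, reset run to 1
Longest run: 'c' with length 3

3


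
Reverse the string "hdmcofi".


Input: hdmcofi
Reading characters right to left:
  Position 6: 'i'
  Position 5: 'f'
  Position 4: 'o'
  Position 3: 'c'
  Position 2: 'm'
  Position 1: 'd'
  Position 0: 'h'
Reversed: ifocmdh

ifocmdh


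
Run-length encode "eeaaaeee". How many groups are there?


Input: eeaaaeee
Scanning for consecutive runs:
  Group 1: 'e' x 2 (positions 0-1)
  Group 2: 'a' x 3 (positions 2-4)
  Group 3: 'e' x 3 (positions 5-7)
Total groups: 3

3


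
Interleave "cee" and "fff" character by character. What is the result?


Interleaving "cee" and "fff":
  Position 0: 'c' from first, 'f' from second => "cf"
  Position 1: 'e' from first, 'f' from second => "ef"
  Position 2: 'e' from first, 'f' from second => "ef"
Result: cfefef

cfefef


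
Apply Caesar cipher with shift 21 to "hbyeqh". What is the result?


Caesar cipher: shift "hbyeqh" by 21
  'h' (pos 7) + 21 = pos 2 = 'c'
  'b' (pos 1) + 21 = pos 22 = 'w'
  'y' (pos 24) + 21 = pos 19 = 't'
  'e' (pos 4) + 21 = pos 25 = 'z'
  'q' (pos 16) + 21 = pos 11 = 'l'
  'h' (pos 7) + 21 = pos 2 = 'c'
Result: cwtzlc

cwtzlc


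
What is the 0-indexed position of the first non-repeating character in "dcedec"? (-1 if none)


Input: dcedec
Character frequencies:
  'c': 2
  'd': 2
  'e': 2
Scanning left to right for freq == 1:
  Position 0 ('d'): freq=2, skip
  Position 1 ('c'): freq=2, skip
  Position 2 ('e'): freq=2, skip
  Position 3 ('d'): freq=2, skip
  Position 4 ('e'): freq=2, skip
  Position 5 ('c'): freq=2, skip
  No unique character found => answer = -1

-1


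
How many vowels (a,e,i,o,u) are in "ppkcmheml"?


Input: ppkcmheml
Checking each character:
  'p' at position 0: consonant
  'p' at position 1: consonant
  'k' at position 2: consonant
  'c' at position 3: consonant
  'm' at position 4: consonant
  'h' at position 5: consonant
  'e' at position 6: vowel (running total: 1)
  'm' at position 7: consonant
  'l' at position 8: consonant
Total vowels: 1

1


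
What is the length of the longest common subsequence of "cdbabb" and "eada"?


LCS of "cdbabb" and "eada"
DP table:
           e    a    d    a
      0    0    0    0    0
  c   0    0    0    0    0
  d   0    0    0    1    1
  b   0    0    0    1    1
  a   0    0    1    1    2
  b   0    0    1    1    2
  b   0    0    1    1    2
LCS length = dp[6][4] = 2

2


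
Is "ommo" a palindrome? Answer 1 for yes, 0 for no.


Input: ommo
Reversed: ommo
  Compare pos 0 ('o') with pos 3 ('o'): match
  Compare pos 1 ('m') with pos 2 ('m'): match
Result: palindrome

1


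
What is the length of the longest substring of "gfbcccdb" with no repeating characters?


Input: "gfbcccdb"
Sliding window (track last position of each char):
  Position 0 ('g'): window [0,0] length 1 -- new best
  Position 1 ('f'): window [0,1] length 2 -- new best
  Position 2 ('b'): window [0,2] length 3 -- new best
  Position 3 ('c'): window [0,3] length 4 -- new best
  Position 4 ('c'): repeat (last at 3), move window start to 4
  Position 4 ('c'): window [4,4] length 1
  Position 5 ('c'): repeat (last at 4), move window start to 5
  Position 5 ('c'): window [5,5] length 1
  Position 6 ('d'): window [5,6] length 2
  Position 7 ('b'): window [5,7] length 3
Longest substring with no repeats: "gfbc" with length 4

4


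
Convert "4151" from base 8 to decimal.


Input: "4151" in base 8
Positional expansion:
  Digit '4' (value 4) x 8^3 = 2048
  Digit '1' (value 1) x 8^2 = 64
  Digit '5' (value 5) x 8^1 = 40
  Digit '1' (value 1) x 8^0 = 1
Sum = 2153

2153


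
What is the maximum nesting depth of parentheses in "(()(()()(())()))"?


Input: "(()(()()(())()))"
Tracking depth:
  Position 0 '(': depth becomes 1
  Position 1 '(': depth becomes 2
  Position 2 ')': depth becomes 1
  Position 3 '(': depth becomes 2
  Position 4 '(': depth becomes 3
  Position 5 ')': depth becomes 2
  Position 6 '(': depth becomes 3
  Position 7 ')': depth becomes 2
  Position 8 '(': depth becomes 3
  Position 9 '(': depth becomes 4
  Position 10 ')': depth becomes 3
  Position 11 ')': depth becomes 2
  Position 12 '(': depth becomes 3
  Position 13 ')': depth becomes 2
  Position 14 ')': depth becomes 1
  Position 15 ')': depth becomes 0
Maximum depth reached: 4

4


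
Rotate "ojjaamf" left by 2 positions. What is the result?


Input: "ojjaamf", rotate left by 2
First 2 characters: "oj"
Remaining characters: "jaamf"
Concatenate remaining + first: "jaamf" + "oj" = "jaamfoj"

jaamfoj


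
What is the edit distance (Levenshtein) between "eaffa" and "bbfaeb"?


Computing edit distance: "eaffa" -> "bbfaeb"
DP table:
           b    b    f    a    e    b
      0    1    2    3    4    5    6
  e   1    1    2    3    4    4    5
  a   2    2    2    3    3    4    5
  f   3    3    3    2    3    4    5
  f   4    4    4    3    3    4    5
  a   5    5    5    4    3    4    5
Edit distance = dp[5][6] = 5

5


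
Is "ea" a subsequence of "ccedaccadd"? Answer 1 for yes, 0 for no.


Check if "ea" is a subsequence of "ccedaccadd"
Greedy scan:
  Position 0 ('c'): no match needed
  Position 1 ('c'): no match needed
  Position 2 ('e'): matches sub[0] = 'e'
  Position 3 ('d'): no match needed
  Position 4 ('a'): matches sub[1] = 'a'
  Position 5 ('c'): no match needed
  Position 6 ('c'): no match needed
  Position 7 ('a'): no match needed
  Position 8 ('d'): no match needed
  Position 9 ('d'): no match needed
All 2 characters matched => is a subsequence

1


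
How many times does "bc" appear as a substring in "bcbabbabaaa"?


Searching for "bc" in "bcbabbabaaa"
Scanning each position:
  Position 0: "bc" => MATCH
  Position 1: "cb" => no
  Position 2: "ba" => no
  Position 3: "ab" => no
  Position 4: "bb" => no
  Position 5: "ba" => no
  Position 6: "ab" => no
  Position 7: "ba" => no
  Position 8: "aa" => no
  Position 9: "aa" => no
Total occurrences: 1

1


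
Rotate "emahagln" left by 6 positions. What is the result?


Input: "emahagln", rotate left by 6
First 6 characters: "emahag"
Remaining characters: "ln"
Concatenate remaining + first: "ln" + "emahag" = "lnemahag"

lnemahag


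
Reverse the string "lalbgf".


Input: lalbgf
Reading characters right to left:
  Position 5: 'f'
  Position 4: 'g'
  Position 3: 'b'
  Position 2: 'l'
  Position 1: 'a'
  Position 0: 'l'
Reversed: fgblal

fgblal


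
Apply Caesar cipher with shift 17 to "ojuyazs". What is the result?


Caesar cipher: shift "ojuyazs" by 17
  'o' (pos 14) + 17 = pos 5 = 'f'
  'j' (pos 9) + 17 = pos 0 = 'a'
  'u' (pos 20) + 17 = pos 11 = 'l'
  'y' (pos 24) + 17 = pos 15 = 'p'
  'a' (pos 0) + 17 = pos 17 = 'r'
  'z' (pos 25) + 17 = pos 16 = 'q'
  's' (pos 18) + 17 = pos 9 = 'j'
Result: falprqj

falprqj


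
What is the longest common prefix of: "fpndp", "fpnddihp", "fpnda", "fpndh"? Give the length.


Words: fpndp, fpnddihp, fpnda, fpndh
  Position 0: all 'f' => match
  Position 1: all 'p' => match
  Position 2: all 'n' => match
  Position 3: all 'd' => match
  Position 4: ('p', 'd', 'a', 'h') => mismatch, stop
LCP = "fpnd" (length 4)

4


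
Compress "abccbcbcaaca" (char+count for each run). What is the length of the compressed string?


Input: abccbcbcaaca
Runs:
  'a' x 1 => "a1"
  'b' x 1 => "b1"
  'c' x 2 => "c2"
  'b' x 1 => "b1"
  'c' x 1 => "c1"
  'b' x 1 => "b1"
  'c' x 1 => "c1"
  'a' x 2 => "a2"
  'c' x 1 => "c1"
  'a' x 1 => "a1"
Compressed: "a1b1c2b1c1b1c1a2c1a1"
Compressed length: 20

20


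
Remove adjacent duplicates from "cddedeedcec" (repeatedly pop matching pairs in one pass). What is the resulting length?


Input: cddedeedcec
Stack-based adjacent duplicate removal:
  Read 'c': push. Stack: c
  Read 'd': push. Stack: cd
  Read 'd': matches stack top 'd' => pop. Stack: c
  Read 'e': push. Stack: ce
  Read 'd': push. Stack: ced
  Read 'e': push. Stack: cede
  Read 'e': matches stack top 'e' => pop. Stack: ced
  Read 'd': matches stack top 'd' => pop. Stack: ce
  Read 'c': push. Stack: cec
  Read 'e': push. Stack: cece
  Read 'c': push. Stack: cecec
Final stack: "cecec" (length 5)

5


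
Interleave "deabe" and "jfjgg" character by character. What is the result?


Interleaving "deabe" and "jfjgg":
  Position 0: 'd' from first, 'j' from second => "dj"
  Position 1: 'e' from first, 'f' from second => "ef"
  Position 2: 'a' from first, 'j' from second => "aj"
  Position 3: 'b' from first, 'g' from second => "bg"
  Position 4: 'e' from first, 'g' from second => "eg"
Result: djefajbgeg

djefajbgeg


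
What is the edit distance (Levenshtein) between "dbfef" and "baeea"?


Computing edit distance: "dbfef" -> "baeea"
DP table:
           b    a    e    e    a
      0    1    2    3    4    5
  d   1    1    2    3    4    5
  b   2    1    2    3    4    5
  f   3    2    2    3    4    5
  e   4    3    3    2    3    4
  f   5    4    4    3    3    4
Edit distance = dp[5][5] = 4

4


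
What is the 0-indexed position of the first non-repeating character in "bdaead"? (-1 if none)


Input: bdaead
Character frequencies:
  'a': 2
  'b': 1
  'd': 2
  'e': 1
Scanning left to right for freq == 1:
  Position 0 ('b'): unique! => answer = 0

0


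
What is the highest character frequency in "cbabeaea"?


Input: cbabeaea
Character counts:
  'a': 3
  'b': 2
  'c': 1
  'e': 2
Maximum frequency: 3

3


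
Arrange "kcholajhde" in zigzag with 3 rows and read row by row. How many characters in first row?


Zigzag "kcholajhde" into 3 rows:
Placing characters:
  'k' => row 0
  'c' => row 1
  'h' => row 2
  'o' => row 1
  'l' => row 0
  'a' => row 1
  'j' => row 2
  'h' => row 1
  'd' => row 0
  'e' => row 1
Rows:
  Row 0: "kld"
  Row 1: "coahe"
  Row 2: "hj"
First row length: 3

3


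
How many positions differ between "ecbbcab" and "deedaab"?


Comparing "ecbbcab" and "deedaab" position by position:
  Position 0: 'e' vs 'd' => DIFFER
  Position 1: 'c' vs 'e' => DIFFER
  Position 2: 'b' vs 'e' => DIFFER
  Position 3: 'b' vs 'd' => DIFFER
  Position 4: 'c' vs 'a' => DIFFER
  Position 5: 'a' vs 'a' => same
  Position 6: 'b' vs 'b' => same
Positions that differ: 5

5


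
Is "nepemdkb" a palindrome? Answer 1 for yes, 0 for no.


Input: nepemdkb
Reversed: bkdmepen
  Compare pos 0 ('n') with pos 7 ('b'): MISMATCH
  Compare pos 1 ('e') with pos 6 ('k'): MISMATCH
  Compare pos 2 ('p') with pos 5 ('d'): MISMATCH
  Compare pos 3 ('e') with pos 4 ('m'): MISMATCH
Result: not a palindrome

0


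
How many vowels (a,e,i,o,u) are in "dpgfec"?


Input: dpgfec
Checking each character:
  'd' at position 0: consonant
  'p' at position 1: consonant
  'g' at position 2: consonant
  'f' at position 3: consonant
  'e' at position 4: vowel (running total: 1)
  'c' at position 5: consonant
Total vowels: 1

1


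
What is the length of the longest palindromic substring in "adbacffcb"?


Input: "adbacffcb"
Checking substrings for palindromes:
  [4:8] "cffc" (len 4) => palindrome
  [5:7] "ff" (len 2) => palindrome
Longest palindromic substring: "cffc" with length 4

4


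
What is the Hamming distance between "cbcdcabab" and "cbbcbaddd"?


Comparing "cbcdcabab" and "cbbcbaddd" position by position:
  Position 0: 'c' vs 'c' => same
  Position 1: 'b' vs 'b' => same
  Position 2: 'c' vs 'b' => differ
  Position 3: 'd' vs 'c' => differ
  Position 4: 'c' vs 'b' => differ
  Position 5: 'a' vs 'a' => same
  Position 6: 'b' vs 'd' => differ
  Position 7: 'a' vs 'd' => differ
  Position 8: 'b' vs 'd' => differ
Total differences (Hamming distance): 6

6
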